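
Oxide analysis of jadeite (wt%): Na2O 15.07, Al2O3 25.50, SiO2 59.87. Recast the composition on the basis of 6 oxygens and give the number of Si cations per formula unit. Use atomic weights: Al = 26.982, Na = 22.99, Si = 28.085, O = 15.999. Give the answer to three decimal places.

2.002 Si apfu

Na2O (M=61.979): mol = 0.24315; Na = 0.48630, O = 0.24315.
Al2O3 (M=101.961): mol = 0.25010; Al = 0.50020, O = 0.75030.
SiO2 (M=60.083): mol = 0.99645; Si = 0.99645, O = 1.99290.
ΣO = 2.98635; factor = 6/ΣO = 2.00914.
Si apfu = 0.99645 × 2.00914 = 2.002.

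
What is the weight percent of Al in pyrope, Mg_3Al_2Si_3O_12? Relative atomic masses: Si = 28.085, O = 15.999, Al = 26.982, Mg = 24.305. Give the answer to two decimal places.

13.39 weight percent

Molar mass of Mg_3Al_2Si_3O_12: 3*24.305 + 2*26.982 + 3*28.085 + 12*15.999 = 403.122 g/mol.
Mass of Al per formula unit: 2 × 26.982 = 53.964 g.
Weight fraction Al = 53.964 / 403.122 = 0.1339.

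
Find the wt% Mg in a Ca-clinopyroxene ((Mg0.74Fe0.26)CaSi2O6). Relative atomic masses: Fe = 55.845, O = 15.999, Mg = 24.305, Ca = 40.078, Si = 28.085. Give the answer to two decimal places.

Formula mass = 0.74×24.305 + 0.26×55.845 + 1×40.078 + 2×28.085 + 6×15.999 = 224.747 g/mol, of which 17.986 g is Mg.
So Mg makes up 17.986/224.747 = 0.0800 of the mass, i.e. 8.00%.

8.00 wt%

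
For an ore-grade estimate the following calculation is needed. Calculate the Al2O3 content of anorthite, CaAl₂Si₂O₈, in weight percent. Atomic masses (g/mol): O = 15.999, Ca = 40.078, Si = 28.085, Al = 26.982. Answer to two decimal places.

M(CaAl₂Si₂O₈) = 278.204 g/mol; M(Al2O3) = 101.961 g/mol.
Moles Al2O3 per formula unit = 2 Al ÷ 2 = 1.0000.
Al2O3 fraction = (1.0000 × 101.961) / 278.204 = 101.961/278.204 = 0.3665.

36.65 wt%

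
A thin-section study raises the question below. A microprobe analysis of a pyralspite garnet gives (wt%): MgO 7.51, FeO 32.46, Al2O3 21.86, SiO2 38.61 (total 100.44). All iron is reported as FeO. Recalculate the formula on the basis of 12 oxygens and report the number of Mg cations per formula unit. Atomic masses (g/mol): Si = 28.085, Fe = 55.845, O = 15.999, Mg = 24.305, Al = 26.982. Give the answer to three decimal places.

0.871 Mg apfu

MgO (M=40.304): mol = 0.18633; Mg = 0.18633, O = 0.18633.
FeO (M=71.844): mol = 0.45181; Fe = 0.45181, O = 0.45181.
Al2O3 (M=101.961): mol = 0.21440; Al = 0.42880, O = 0.64320.
SiO2 (M=60.083): mol = 0.64261; Si = 0.64261, O = 1.28522.
ΣO = 2.56656; factor = 12/ΣO = 4.67552.
Mg apfu = 0.18633 × 4.67552 = 0.871.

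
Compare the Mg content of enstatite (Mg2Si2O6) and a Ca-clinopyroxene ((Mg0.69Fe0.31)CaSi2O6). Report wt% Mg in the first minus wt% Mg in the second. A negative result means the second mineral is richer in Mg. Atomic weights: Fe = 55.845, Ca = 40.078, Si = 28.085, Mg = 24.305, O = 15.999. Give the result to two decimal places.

Mg in Mg2Si2O6: molar mass 200.774 g/mol; 2×24.305 = 48.610 g → 24.21 wt%.
Mg in (Mg0.69Fe0.31)CaSi2O6: molar mass 226.324 g/mol; 0.69×24.305 = 16.770 g → 7.41 wt%.
Difference = 24.21 − 7.41 = 16.80 percentage points.

16.80 percentage points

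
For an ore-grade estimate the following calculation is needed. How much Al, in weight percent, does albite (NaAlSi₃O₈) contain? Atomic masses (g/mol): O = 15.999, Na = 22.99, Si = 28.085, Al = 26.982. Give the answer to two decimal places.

10.29 weight percent

Molar mass of NaAlSi₃O₈: 1*22.99 + 1*26.982 + 3*28.085 + 8*15.999 = 262.219 g/mol.
Mass of Al per formula unit: 1 × 26.982 = 26.982 g.
Weight fraction Al = 26.982 / 262.219 = 0.1029.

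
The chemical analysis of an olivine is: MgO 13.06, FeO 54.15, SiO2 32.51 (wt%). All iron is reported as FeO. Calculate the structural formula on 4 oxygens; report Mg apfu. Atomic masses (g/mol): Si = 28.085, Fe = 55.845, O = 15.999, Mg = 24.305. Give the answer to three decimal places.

13.06 wt% MgO ÷ 40.304 g/mol = 0.32404 mol, giving 0.32404 Mg and 0.32404 O.
54.15 wt% FeO ÷ 71.844 g/mol = 0.75372 mol, giving 0.75372 Fe and 0.75372 O.
32.51 wt% SiO2 ÷ 60.083 g/mol = 0.54108 mol, giving 0.54108 Si and 1.08216 O.
Oxygen sums to 2.15992; scaling by 4/2.15992 = 1.85192 puts the formula on 4 O.
Mg: 0.32404 × 1.85192 = 0.600 atoms per formula unit.

0.600 Mg apfu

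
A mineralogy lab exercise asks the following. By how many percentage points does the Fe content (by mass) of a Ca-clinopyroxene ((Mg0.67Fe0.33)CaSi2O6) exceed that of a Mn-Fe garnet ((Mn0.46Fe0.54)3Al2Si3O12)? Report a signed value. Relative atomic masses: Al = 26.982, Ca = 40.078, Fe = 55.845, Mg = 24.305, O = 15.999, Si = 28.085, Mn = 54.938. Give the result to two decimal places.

M((Mg0.67Fe0.33)CaSi2O6) = 226.955 g/mol, so wt% Fe = 18.429/226.955 × 100 = 8.12%.
M((Mn0.46Fe0.54)3Al2Si3O12) = 496.490 g/mol, so wt% Fe = 90.469/496.490 × 100 = 18.22%.
8.12 − 18.22 = -10.10 pp.

-10.10 percentage points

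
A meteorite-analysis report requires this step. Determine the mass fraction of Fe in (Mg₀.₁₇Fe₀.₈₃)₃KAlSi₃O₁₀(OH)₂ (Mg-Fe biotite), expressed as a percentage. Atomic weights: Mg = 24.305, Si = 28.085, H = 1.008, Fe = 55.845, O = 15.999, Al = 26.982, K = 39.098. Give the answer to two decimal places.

Molar mass of (Mg₀.₁₇Fe₀.₈₃)₃KAlSi₃O₁₀(OH)₂: 0.51·24.305 + 2.49·55.845 + 1·39.098 + 1·26.982 + 3·28.085 + 12·15.999 + 2·1.008 = 495.789 g/mol.
Mass of Fe per formula unit: 2.49 × 55.845 = 139.054 g.
Weight fraction Fe = 139.054 / 495.789 = 0.2805.

28.05 weight percent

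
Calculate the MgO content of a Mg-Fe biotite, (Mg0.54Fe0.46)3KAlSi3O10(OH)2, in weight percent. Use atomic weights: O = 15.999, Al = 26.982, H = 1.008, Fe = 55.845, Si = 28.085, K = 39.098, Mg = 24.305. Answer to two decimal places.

14.17 wt%

Molar mass of (Mg0.54Fe0.46)3KAlSi3O10(OH)2 = 1.62×24.305 + 1.38×55.845 + 1×39.098 + 1×26.982 + 3×28.085 + 12×15.999 + 2×1.008 = 460.779 g/mol.
Each formula unit contains 1.62 Mg, equivalent to 1.62/1 = 1.6200 mol MgO.
M(MgO) = 1×24.305 + 1×15.999 = 40.304 g/mol.
Mass of MgO per formula unit = 1.6200 × 40.304 = 65.292 g.
MgO wt% = 65.292 / 460.779 × 100 = 14.17%.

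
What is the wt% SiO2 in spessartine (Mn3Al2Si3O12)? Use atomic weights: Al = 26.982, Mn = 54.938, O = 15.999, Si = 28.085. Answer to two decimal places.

Molar mass of Mn3Al2Si3O12 = 3×54.938 + 2×26.982 + 3×28.085 + 12×15.999 = 495.021 g/mol.
Each formula unit contains 3 Si, equivalent to 3/1 = 3.0000 mol SiO2.
M(SiO2) = 1×28.085 + 2×15.999 = 60.083 g/mol.
Mass of SiO2 per formula unit = 3.0000 × 60.083 = 180.249 g.
SiO2 wt% = 180.249 / 495.021 × 100 = 36.41%.

36.41 wt%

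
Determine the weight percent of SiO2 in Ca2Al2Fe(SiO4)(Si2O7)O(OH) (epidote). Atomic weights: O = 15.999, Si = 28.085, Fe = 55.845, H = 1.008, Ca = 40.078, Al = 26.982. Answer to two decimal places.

37.30 wt%

Molar mass of Ca2Al2Fe(SiO4)(Si2O7)O(OH) = 2×40.078 + 2×26.982 + 1×55.845 + 3×28.085 + 13×15.999 + 1×1.008 = 483.215 g/mol.
Each formula unit contains 3 Si, equivalent to 3/1 = 3.0000 mol SiO2.
M(SiO2) = 1×28.085 + 2×15.999 = 60.083 g/mol.
Mass of SiO2 per formula unit = 3.0000 × 60.083 = 180.249 g.
SiO2 wt% = 180.249 / 483.215 × 100 = 37.30%.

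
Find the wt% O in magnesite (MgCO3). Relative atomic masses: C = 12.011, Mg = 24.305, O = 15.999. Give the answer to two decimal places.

Molar mass of MgCO3: 1×24.305 + 1×12.011 + 3×15.999 = 84.313 g/mol.
Mass of O per formula unit: 3 × 15.999 = 47.997 g.
Weight fraction O = 47.997 / 84.313 = 0.5693.

56.93 wt%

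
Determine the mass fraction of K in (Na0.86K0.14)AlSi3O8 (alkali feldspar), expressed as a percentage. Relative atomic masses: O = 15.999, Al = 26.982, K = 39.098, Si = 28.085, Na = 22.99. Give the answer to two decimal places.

Formula mass = 0.86*22.99 + 0.14*39.098 + 1*26.982 + 3*28.085 + 8*15.999 = 264.474 g/mol, of which 5.474 g is K.
So K makes up 5.474/264.474 = 0.0207 of the mass, i.e. 2.07%.

2.07 weight percent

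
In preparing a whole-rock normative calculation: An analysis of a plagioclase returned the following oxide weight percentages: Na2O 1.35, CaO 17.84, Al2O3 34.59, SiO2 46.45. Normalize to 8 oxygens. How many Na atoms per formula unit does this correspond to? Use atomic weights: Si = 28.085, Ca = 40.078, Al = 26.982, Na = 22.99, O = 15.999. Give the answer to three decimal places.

0.120 Na apfu

Na2O: 1.35/61.979 = 0.02178 mol → 0.04356 mol Na, 0.02178 mol O.
CaO: 17.84/56.077 = 0.31813 mol → 0.31813 mol Ca, 0.31813 mol O.
Al2O3: 34.59/101.961 = 0.33925 mol → 0.67850 mol Al, 1.01775 mol O.
SiO2: 46.45/60.083 = 0.77310 mol → 0.77310 mol Si, 1.54620 mol O.
Total oxygen = 2.90386 mol. Normalization factor = 8/2.90386 = 2.75495.
Na per 8 O = 0.04356 × 2.75495 = 0.120.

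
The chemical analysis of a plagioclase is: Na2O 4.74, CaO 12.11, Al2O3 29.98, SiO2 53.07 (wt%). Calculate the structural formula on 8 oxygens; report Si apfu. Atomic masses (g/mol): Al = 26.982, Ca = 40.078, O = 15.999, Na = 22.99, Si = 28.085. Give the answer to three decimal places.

4.74 wt% Na2O ÷ 61.979 g/mol = 0.07648 mol, giving 0.15296 Na and 0.07648 O.
12.11 wt% CaO ÷ 56.077 g/mol = 0.21595 mol, giving 0.21595 Ca and 0.21595 O.
29.98 wt% Al2O3 ÷ 101.961 g/mol = 0.29403 mol, giving 0.58806 Al and 0.88209 O.
53.07 wt% SiO2 ÷ 60.083 g/mol = 0.88328 mol, giving 0.88328 Si and 1.76656 O.
Oxygen sums to 2.94108; scaling by 8/2.94108 = 2.72009 puts the formula on 8 O.
Si: 0.88328 × 2.72009 = 2.403 atoms per formula unit.

2.403 Si apfu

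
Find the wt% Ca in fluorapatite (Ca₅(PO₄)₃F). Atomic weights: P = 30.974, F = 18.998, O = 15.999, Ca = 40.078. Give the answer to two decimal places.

39.74 mass %

Molar mass of Ca₅(PO₄)₃F: 5·40.078 + 3·30.974 + 12·15.999 + 1·18.998 = 504.298 g/mol.
Mass of Ca per formula unit: 5 × 40.078 = 200.390 g.
Weight fraction Ca = 200.390 / 504.298 = 0.3974.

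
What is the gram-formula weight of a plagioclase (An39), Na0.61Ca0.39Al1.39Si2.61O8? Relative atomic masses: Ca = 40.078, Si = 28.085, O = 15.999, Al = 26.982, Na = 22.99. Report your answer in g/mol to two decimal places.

The formula mass is the sum 0.61×22.99 + 0.39×40.078 + 1.39×26.982 + 2.61×28.085 + 8×15.999.

268.45 g/mol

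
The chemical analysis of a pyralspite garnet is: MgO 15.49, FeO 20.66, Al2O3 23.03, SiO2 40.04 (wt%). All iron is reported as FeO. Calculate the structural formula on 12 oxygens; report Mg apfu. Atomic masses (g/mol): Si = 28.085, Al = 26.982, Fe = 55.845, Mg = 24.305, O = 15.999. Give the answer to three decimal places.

1.719 Mg apfu

MgO: 15.49/40.304 = 0.38433 mol → 0.38433 mol Mg, 0.38433 mol O.
FeO: 20.66/71.844 = 0.28757 mol → 0.28757 mol Fe, 0.28757 mol O.
Al2O3: 23.03/101.961 = 0.22587 mol → 0.45174 mol Al, 0.67761 mol O.
SiO2: 40.04/60.083 = 0.66641 mol → 0.66641 mol Si, 1.33282 mol O.
Total oxygen = 2.68233 mol. Normalization factor = 12/2.68233 = 4.47372.
Mg per 12 O = 0.38433 × 4.47372 = 1.719.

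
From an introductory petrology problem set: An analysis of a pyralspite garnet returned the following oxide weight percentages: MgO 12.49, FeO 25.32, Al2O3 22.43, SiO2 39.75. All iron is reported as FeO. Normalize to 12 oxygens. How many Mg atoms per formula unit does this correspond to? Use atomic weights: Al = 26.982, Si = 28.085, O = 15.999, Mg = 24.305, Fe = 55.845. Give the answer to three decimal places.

1.406 Mg apfu

12.49 wt% MgO ÷ 40.304 g/mol = 0.30989 mol, giving 0.30989 Mg and 0.30989 O.
25.32 wt% FeO ÷ 71.844 g/mol = 0.35243 mol, giving 0.35243 Fe and 0.35243 O.
22.43 wt% Al2O3 ÷ 101.961 g/mol = 0.21999 mol, giving 0.43998 Al and 0.65997 O.
39.75 wt% SiO2 ÷ 60.083 g/mol = 0.66158 mol, giving 0.66158 Si and 1.32316 O.
Oxygen sums to 2.64545; scaling by 12/2.64545 = 4.53609 puts the formula on 12 O.
Mg: 0.30989 × 4.53609 = 1.406 atoms per formula unit.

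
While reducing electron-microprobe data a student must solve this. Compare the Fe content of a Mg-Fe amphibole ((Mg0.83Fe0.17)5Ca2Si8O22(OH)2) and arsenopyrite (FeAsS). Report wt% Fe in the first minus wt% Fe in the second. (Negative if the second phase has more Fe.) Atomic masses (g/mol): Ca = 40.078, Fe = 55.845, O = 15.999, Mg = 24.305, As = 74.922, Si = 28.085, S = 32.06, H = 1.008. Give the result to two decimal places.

-28.64 percentage points

First mineral: 47.468 g Fe in 839.162 g formula = 5.66 wt% Fe.
Second mineral: 55.845 g Fe in 162.827 g formula = 34.30 wt% Fe.
5.66% − 34.30% gives a difference of -28.64 percentage points.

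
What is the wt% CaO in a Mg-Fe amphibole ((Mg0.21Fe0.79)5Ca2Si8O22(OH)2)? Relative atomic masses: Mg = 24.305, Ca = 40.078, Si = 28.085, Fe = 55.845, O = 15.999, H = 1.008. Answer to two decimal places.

M((Mg0.21Fe0.79)5Ca2Si8O22(OH)2) = 936.936 g/mol; M(CaO) = 56.077 g/mol.
Moles CaO per formula unit = 2 Ca ÷ 1 = 2.0000.
CaO fraction = (2.0000 × 56.077) / 936.936 = 112.154/936.936 = 0.1197.

11.97 wt%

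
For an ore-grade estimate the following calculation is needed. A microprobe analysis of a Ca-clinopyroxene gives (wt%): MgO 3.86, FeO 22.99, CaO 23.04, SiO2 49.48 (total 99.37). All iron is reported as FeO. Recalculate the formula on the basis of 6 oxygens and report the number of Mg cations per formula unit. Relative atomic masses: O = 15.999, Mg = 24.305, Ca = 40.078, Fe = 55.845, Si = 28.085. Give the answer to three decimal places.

0.232 Mg apfu

MgO (M=40.304): mol = 0.09577; Mg = 0.09577, O = 0.09577.
FeO (M=71.844): mol = 0.32000; Fe = 0.32000, O = 0.32000.
CaO (M=56.077): mol = 0.41086; Ca = 0.41086, O = 0.41086.
SiO2 (M=60.083): mol = 0.82353; Si = 0.82353, O = 1.64706.
ΣO = 2.47369; factor = 6/ΣO = 2.42553.
Mg apfu = 0.09577 × 2.42553 = 0.232.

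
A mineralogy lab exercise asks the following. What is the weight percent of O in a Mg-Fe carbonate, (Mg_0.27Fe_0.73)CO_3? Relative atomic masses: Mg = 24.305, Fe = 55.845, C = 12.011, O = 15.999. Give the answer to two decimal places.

44.72 weight percent

Formula mass = 0.27×24.305 + 0.73×55.845 + 1×12.011 + 3×15.999 = 107.337 g/mol, of which 47.997 g is O.
So O makes up 47.997/107.337 = 0.4472 of the mass, i.e. 44.72%.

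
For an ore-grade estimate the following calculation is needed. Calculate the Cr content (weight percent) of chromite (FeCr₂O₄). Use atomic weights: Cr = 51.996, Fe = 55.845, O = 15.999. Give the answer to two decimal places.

46.46 weight percent

M(FeCr₂O₄) = 223.833 g/mol.
Cr contributes 2 × 51.996 = 103.992 g per mole.
103.992/223.833 = 0.4646 → 46.46%.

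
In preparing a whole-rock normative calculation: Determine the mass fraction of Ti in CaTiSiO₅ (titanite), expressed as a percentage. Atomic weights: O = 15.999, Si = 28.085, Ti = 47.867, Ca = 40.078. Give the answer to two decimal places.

24.42 mass %

Formula mass = 1·40.078 + 1·47.867 + 1·28.085 + 5·15.999 = 196.025 g/mol, of which 47.867 g is Ti.
So Ti makes up 47.867/196.025 = 0.2442 of the mass, i.e. 24.42%.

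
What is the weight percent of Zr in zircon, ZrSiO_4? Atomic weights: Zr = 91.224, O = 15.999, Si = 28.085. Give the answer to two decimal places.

49.77 weight percent

Molar mass of ZrSiO_4: 1·91.224 + 1·28.085 + 4·15.999 = 183.305 g/mol.
Mass of Zr per formula unit: 1 × 91.224 = 91.224 g.
Weight fraction Zr = 91.224 / 183.305 = 0.4977.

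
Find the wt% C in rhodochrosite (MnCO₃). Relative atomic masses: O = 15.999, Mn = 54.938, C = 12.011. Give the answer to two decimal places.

M(MnCO₃) = 114.946 g/mol.
C contributes 1 × 12.011 = 12.011 g per mole.
12.011/114.946 = 0.1045 → 10.45%.

10.45 mass %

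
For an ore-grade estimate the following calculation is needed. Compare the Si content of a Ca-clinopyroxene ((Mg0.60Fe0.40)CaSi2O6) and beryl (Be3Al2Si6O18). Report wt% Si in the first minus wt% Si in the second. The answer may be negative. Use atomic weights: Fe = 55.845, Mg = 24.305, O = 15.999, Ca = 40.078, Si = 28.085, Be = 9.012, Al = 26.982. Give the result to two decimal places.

M((Mg0.60Fe0.40)CaSi2O6) = 229.163 g/mol, so wt% Si = 56.170/229.163 × 100 = 24.51%.
M(Be3Al2Si6O18) = 537.492 g/mol, so wt% Si = 168.510/537.492 × 100 = 31.35%.
24.51 − 31.35 = -6.84 pp.

-6.84 percentage points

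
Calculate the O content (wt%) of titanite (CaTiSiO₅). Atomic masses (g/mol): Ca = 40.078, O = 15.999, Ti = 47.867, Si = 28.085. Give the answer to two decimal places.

40.81 wt%

Molar mass of CaTiSiO₅: 1·40.078 + 1·47.867 + 1·28.085 + 5·15.999 = 196.025 g/mol.
Mass of O per formula unit: 5 × 15.999 = 79.995 g.
Weight fraction O = 79.995 / 196.025 = 0.4081.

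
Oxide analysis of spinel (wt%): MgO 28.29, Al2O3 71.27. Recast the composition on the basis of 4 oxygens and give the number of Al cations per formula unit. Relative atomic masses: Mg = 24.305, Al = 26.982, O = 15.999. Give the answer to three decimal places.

MgO (M=40.304): mol = 0.70192; Mg = 0.70192, O = 0.70192.
Al2O3 (M=101.961): mol = 0.69899; Al = 1.39798, O = 2.09697.
ΣO = 2.79889; factor = 4/ΣO = 1.42914.
Al apfu = 1.39798 × 1.42914 = 1.998.

1.998 Al apfu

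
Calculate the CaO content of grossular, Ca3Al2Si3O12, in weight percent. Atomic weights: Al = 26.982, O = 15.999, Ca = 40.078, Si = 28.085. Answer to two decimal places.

37.35 wt%

Formula mass = 450.441 g/mol.
3 Ca → 3.0000 mol CaO per formula unit; M(CaO) = 56.077, so CaO mass = 168.231 g.
168.231/450.441 × 100 = 37.35 wt%.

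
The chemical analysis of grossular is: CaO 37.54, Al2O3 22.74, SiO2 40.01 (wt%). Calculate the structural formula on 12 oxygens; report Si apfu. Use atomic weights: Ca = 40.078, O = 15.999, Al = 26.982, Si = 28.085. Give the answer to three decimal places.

CaO: 37.54/56.077 = 0.66944 mol → 0.66944 mol Ca, 0.66944 mol O.
Al2O3: 22.74/101.961 = 0.22303 mol → 0.44606 mol Al, 0.66909 mol O.
SiO2: 40.01/60.083 = 0.66591 mol → 0.66591 mol Si, 1.33182 mol O.
Total oxygen = 2.67035 mol. Normalization factor = 12/2.67035 = 4.49379.
Si per 12 O = 0.66591 × 4.49379 = 2.992.

2.992 Si apfu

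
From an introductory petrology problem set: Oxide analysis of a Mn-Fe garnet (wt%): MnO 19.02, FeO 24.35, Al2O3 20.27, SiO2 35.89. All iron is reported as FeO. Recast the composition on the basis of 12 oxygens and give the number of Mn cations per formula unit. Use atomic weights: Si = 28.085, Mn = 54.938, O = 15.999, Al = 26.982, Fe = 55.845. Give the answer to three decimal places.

19.02 wt% MnO ÷ 70.937 g/mol = 0.26813 mol, giving 0.26813 Mn and 0.26813 O.
24.35 wt% FeO ÷ 71.844 g/mol = 0.33893 mol, giving 0.33893 Fe and 0.33893 O.
20.27 wt% Al2O3 ÷ 101.961 g/mol = 0.19880 mol, giving 0.39760 Al and 0.59640 O.
35.89 wt% SiO2 ÷ 60.083 g/mol = 0.59734 mol, giving 0.59734 Si and 1.19468 O.
Oxygen sums to 2.39814; scaling by 12/2.39814 = 5.00388 puts the formula on 12 O.
Mn: 0.26813 × 5.00388 = 1.342 atoms per formula unit.

1.342 Mn apfu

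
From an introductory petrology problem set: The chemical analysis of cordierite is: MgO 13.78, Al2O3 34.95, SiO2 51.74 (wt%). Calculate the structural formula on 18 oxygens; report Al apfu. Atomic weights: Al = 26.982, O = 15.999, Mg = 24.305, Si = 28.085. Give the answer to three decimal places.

MgO: 13.78/40.304 = 0.34190 mol → 0.34190 mol Mg, 0.34190 mol O.
Al2O3: 34.95/101.961 = 0.34278 mol → 0.68556 mol Al, 1.02834 mol O.
SiO2: 51.74/60.083 = 0.86114 mol → 0.86114 mol Si, 1.72228 mol O.
Total oxygen = 3.09252 mol. Normalization factor = 18/3.09252 = 5.82050.
Al per 18 O = 0.68556 × 5.82050 = 3.990.

3.990 Al apfu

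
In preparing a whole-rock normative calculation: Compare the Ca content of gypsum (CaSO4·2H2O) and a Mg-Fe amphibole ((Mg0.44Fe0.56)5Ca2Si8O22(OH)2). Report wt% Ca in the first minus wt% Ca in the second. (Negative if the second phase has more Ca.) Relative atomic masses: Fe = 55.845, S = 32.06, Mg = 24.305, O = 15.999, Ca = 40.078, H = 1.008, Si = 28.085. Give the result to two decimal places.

14.38 percentage points

First mineral: 40.078 g Ca in 172.164 g formula = 23.28 wt% Ca.
Second mineral: 80.156 g Ca in 900.665 g formula = 8.90 wt% Ca.
23.28% − 8.90% gives a difference of 14.38 percentage points.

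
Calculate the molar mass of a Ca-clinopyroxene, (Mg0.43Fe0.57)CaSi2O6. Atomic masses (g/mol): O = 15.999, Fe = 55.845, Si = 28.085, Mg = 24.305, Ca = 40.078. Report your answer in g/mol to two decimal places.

The formula mass is the sum 0.43*24.305 + 0.57*55.845 + 1*40.078 + 2*28.085 + 6*15.999.

234.52 g/mol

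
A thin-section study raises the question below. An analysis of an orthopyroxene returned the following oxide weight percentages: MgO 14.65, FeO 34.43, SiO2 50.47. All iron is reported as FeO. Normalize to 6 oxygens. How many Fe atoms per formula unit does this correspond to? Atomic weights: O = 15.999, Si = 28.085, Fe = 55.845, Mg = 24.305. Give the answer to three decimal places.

MgO (M=40.304): mol = 0.36349; Mg = 0.36349, O = 0.36349.
FeO (M=71.844): mol = 0.47923; Fe = 0.47923, O = 0.47923.
SiO2 (M=60.083): mol = 0.84000; Si = 0.84000, O = 1.68000.
ΣO = 2.52272; factor = 6/ΣO = 2.37839.
Fe apfu = 0.47923 × 2.37839 = 1.140.

1.140 Fe apfu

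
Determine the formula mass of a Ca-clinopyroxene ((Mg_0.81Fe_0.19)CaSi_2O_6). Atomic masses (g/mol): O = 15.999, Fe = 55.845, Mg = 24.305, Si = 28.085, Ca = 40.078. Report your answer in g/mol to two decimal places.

The formula mass is the sum 0.81(24.305) + 0.19(55.845) + 1(40.078) + 2(28.085) + 6(15.999).

222.54 g/mol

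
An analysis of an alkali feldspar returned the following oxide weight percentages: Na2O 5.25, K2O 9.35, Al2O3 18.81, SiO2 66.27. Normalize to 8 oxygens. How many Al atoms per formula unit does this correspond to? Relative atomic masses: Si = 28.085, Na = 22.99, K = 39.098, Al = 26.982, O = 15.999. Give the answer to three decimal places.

Na2O: 5.25/61.979 = 0.08471 mol → 0.16942 mol Na, 0.08471 mol O.
K2O: 9.35/94.195 = 0.09926 mol → 0.19852 mol K, 0.09926 mol O.
Al2O3: 18.81/101.961 = 0.18448 mol → 0.36896 mol Al, 0.55344 mol O.
SiO2: 66.27/60.083 = 1.10297 mol → 1.10297 mol Si, 2.20594 mol O.
Total oxygen = 2.94335 mol. Normalization factor = 8/2.94335 = 2.71799.
Al per 8 O = 0.36896 × 2.71799 = 1.003.

1.003 Al apfu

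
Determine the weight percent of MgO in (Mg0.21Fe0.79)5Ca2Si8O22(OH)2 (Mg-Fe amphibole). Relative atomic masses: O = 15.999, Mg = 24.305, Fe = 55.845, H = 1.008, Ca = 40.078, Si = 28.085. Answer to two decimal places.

4.52 wt%

M((Mg0.21Fe0.79)5Ca2Si8O22(OH)2) = 936.936 g/mol; M(MgO) = 40.304 g/mol.
Moles MgO per formula unit = 1.05 Mg ÷ 1 = 1.0500.
MgO fraction = (1.0500 × 40.304) / 936.936 = 42.319/936.936 = 0.0452.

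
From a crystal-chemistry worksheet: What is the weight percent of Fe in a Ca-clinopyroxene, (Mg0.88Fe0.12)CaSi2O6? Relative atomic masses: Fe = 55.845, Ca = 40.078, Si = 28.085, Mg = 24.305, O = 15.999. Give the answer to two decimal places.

Formula mass = 0.88×24.305 + 0.12×55.845 + 1×40.078 + 2×28.085 + 6×15.999 = 220.332 g/mol, of which 6.701 g is Fe.
So Fe makes up 6.701/220.332 = 0.0304 of the mass, i.e. 3.04%.

3.04 weight percent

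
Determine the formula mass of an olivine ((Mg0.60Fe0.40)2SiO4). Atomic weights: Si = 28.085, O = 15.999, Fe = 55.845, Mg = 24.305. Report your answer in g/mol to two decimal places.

The formula mass is the sum 1.20·24.305 + 0.80·55.845 + 1·28.085 + 4·15.999.

165.92 g/mol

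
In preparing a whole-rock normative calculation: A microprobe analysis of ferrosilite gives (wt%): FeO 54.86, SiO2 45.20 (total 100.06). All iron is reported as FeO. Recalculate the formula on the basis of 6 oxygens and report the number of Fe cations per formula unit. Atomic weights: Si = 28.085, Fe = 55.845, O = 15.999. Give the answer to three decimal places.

54.86 wt% FeO ÷ 71.844 g/mol = 0.76360 mol, giving 0.76360 Fe and 0.76360 O.
45.20 wt% SiO2 ÷ 60.083 g/mol = 0.75229 mol, giving 0.75229 Si and 1.50458 O.
Oxygen sums to 2.26818; scaling by 6/2.26818 = 2.64529 puts the formula on 6 O.
Fe: 0.76360 × 2.64529 = 2.020 atoms per formula unit.

2.020 Fe apfu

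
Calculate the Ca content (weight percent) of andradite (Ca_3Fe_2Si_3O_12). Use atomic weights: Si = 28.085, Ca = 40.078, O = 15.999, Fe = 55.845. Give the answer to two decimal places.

Molar mass of Ca_3Fe_2Si_3O_12: 3×40.078 + 2×55.845 + 3×28.085 + 12×15.999 = 508.167 g/mol.
Mass of Ca per formula unit: 3 × 40.078 = 120.234 g.
Weight fraction Ca = 120.234 / 508.167 = 0.2366.

23.66 weight percent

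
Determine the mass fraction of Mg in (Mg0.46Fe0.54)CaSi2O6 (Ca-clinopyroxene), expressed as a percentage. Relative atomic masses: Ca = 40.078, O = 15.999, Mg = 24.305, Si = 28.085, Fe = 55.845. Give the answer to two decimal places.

M((Mg0.46Fe0.54)CaSi2O6) = 233.579 g/mol.
Mg contributes 0.46 × 24.305 = 11.180 g per mole.
11.180/233.579 = 0.0479 → 4.79%.

4.79 weight percent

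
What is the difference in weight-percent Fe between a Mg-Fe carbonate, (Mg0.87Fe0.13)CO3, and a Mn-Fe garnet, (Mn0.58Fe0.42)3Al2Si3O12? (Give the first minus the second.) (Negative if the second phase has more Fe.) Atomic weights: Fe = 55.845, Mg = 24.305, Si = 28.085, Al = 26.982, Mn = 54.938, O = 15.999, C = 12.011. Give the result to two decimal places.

-5.97 percentage points

Fe in (Mg0.87Fe0.13)CO3: molar mass 88.413 g/mol; 0.13×55.845 = 7.260 g → 8.21 wt%.
Fe in (Mn0.58Fe0.42)3Al2Si3O12: molar mass 496.164 g/mol; 1.26×55.845 = 70.365 g → 14.18 wt%.
Difference = 8.21 − 14.18 = -5.97 percentage points.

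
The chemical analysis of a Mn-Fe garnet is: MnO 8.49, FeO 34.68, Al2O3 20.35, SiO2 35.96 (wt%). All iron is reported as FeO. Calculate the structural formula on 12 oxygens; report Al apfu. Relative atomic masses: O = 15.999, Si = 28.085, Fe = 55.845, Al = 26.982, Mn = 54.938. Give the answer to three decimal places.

MnO: 8.49/70.937 = 0.11968 mol → 0.11968 mol Mn, 0.11968 mol O.
FeO: 34.68/71.844 = 0.48271 mol → 0.48271 mol Fe, 0.48271 mol O.
Al2O3: 20.35/101.961 = 0.19959 mol → 0.39918 mol Al, 0.59877 mol O.
SiO2: 35.96/60.083 = 0.59851 mol → 0.59851 mol Si, 1.19702 mol O.
Total oxygen = 2.39818 mol. Normalization factor = 12/2.39818 = 5.00379.
Al per 12 O = 0.39918 × 5.00379 = 1.997.

1.997 Al apfu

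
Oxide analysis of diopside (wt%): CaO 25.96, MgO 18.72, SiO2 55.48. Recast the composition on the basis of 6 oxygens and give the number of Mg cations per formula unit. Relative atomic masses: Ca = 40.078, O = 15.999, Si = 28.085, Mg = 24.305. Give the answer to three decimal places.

1.005 Mg apfu

CaO (M=56.077): mol = 0.46293; Ca = 0.46293, O = 0.46293.
MgO (M=40.304): mol = 0.46447; Mg = 0.46447, O = 0.46447.
SiO2 (M=60.083): mol = 0.92339; Si = 0.92339, O = 1.84678.
ΣO = 2.77418; factor = 6/ΣO = 2.16280.
Mg apfu = 0.46447 × 2.16280 = 1.005.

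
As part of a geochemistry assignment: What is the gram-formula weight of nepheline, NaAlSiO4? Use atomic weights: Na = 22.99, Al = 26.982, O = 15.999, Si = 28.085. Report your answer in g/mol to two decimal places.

142.05 g/mol

M = 1×22.99 + 1×26.982 + 1×28.085 + 4×15.999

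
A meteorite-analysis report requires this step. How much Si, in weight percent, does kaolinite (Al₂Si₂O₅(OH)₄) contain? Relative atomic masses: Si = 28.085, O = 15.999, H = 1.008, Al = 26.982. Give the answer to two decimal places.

Formula mass = 2*26.982 + 2*28.085 + 9*15.999 + 4*1.008 = 258.157 g/mol, of which 56.170 g is Si.
So Si makes up 56.170/258.157 = 0.2176 of the mass, i.e. 21.76%.

21.76 weight percent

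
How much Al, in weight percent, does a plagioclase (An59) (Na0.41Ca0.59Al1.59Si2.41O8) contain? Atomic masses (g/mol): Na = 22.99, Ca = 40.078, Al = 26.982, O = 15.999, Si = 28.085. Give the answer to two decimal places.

Formula mass = 0.41*22.99 + 0.59*40.078 + 1.59*26.982 + 2.41*28.085 + 8*15.999 = 271.650 g/mol, of which 42.901 g is Al.
So Al makes up 42.901/271.650 = 0.1579 of the mass, i.e. 15.79%.

15.79 weight percent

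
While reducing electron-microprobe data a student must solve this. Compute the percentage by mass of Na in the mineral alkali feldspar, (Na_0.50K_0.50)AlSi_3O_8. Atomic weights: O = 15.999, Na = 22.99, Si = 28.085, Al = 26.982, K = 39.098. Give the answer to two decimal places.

4.25 wt%

Formula mass = 0.50*22.99 + 0.50*39.098 + 1*26.982 + 3*28.085 + 8*15.999 = 270.273 g/mol, of which 11.495 g is Na.
So Na makes up 11.495/270.273 = 0.0425 of the mass, i.e. 4.25%.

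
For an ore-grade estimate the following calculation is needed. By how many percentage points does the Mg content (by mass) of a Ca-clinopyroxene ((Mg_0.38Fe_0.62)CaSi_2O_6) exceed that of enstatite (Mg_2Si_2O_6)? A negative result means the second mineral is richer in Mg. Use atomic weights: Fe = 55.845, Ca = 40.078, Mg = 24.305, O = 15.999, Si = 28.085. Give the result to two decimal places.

-20.30 percentage points

First mineral: 9.236 g Mg in 236.102 g formula = 3.91 wt% Mg.
Second mineral: 48.610 g Mg in 200.774 g formula = 24.21 wt% Mg.
3.91% − 24.21% gives a difference of -20.30 percentage points.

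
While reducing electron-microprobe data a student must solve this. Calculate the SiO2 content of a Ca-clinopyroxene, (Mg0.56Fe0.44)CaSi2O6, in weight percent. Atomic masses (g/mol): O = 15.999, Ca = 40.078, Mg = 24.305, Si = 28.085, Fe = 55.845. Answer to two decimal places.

Formula mass = 230.425 g/mol.
2 Si → 2.0000 mol SiO2 per formula unit; M(SiO2) = 60.083, so SiO2 mass = 120.166 g.
120.166/230.425 × 100 = 52.15 wt%.

52.15 wt%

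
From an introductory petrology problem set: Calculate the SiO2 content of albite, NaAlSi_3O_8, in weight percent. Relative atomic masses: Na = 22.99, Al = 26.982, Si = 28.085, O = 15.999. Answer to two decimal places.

M(NaAlSi_3O_8) = 262.219 g/mol; M(SiO2) = 60.083 g/mol.
Moles SiO2 per formula unit = 3 Si ÷ 1 = 3.0000.
SiO2 fraction = (3.0000 × 60.083) / 262.219 = 180.249/262.219 = 0.6874.

68.74 wt%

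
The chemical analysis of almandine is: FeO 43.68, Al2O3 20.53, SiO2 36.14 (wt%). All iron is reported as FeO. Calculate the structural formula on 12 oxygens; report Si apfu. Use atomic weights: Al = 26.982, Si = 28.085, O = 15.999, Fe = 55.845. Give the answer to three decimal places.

FeO: 43.68/71.844 = 0.60798 mol → 0.60798 mol Fe, 0.60798 mol O.
Al2O3: 20.53/101.961 = 0.20135 mol → 0.40270 mol Al, 0.60405 mol O.
SiO2: 36.14/60.083 = 0.60150 mol → 0.60150 mol Si, 1.20300 mol O.
Total oxygen = 2.41503 mol. Normalization factor = 12/2.41503 = 4.96888.
Si per 12 O = 0.60150 × 4.96888 = 2.989.

2.989 Si apfu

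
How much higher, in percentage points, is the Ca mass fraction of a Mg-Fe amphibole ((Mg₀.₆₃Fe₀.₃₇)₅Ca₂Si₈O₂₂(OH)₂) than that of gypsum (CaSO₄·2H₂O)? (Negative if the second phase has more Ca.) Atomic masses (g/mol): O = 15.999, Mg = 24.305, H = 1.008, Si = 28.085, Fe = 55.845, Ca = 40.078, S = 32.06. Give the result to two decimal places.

-14.07 percentage points

Ca in (Mg₀.₆₃Fe₀.₃₇)₅Ca₂Si₈O₂₂(OH)₂: molar mass 870.702 g/mol; 2×40.078 = 80.156 g → 9.21 wt%.
Ca in CaSO₄·2H₂O: molar mass 172.164 g/mol; 1×40.078 = 40.078 g → 23.28 wt%.
Difference = 9.21 − 23.28 = -14.07 percentage points.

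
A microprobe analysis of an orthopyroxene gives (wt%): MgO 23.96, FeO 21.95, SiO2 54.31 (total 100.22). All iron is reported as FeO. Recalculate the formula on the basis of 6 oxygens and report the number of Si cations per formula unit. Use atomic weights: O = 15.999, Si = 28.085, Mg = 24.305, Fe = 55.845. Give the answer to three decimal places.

MgO: 23.96/40.304 = 0.59448 mol → 0.59448 mol Mg, 0.59448 mol O.
FeO: 21.95/71.844 = 0.30552 mol → 0.30552 mol Fe, 0.30552 mol O.
SiO2: 54.31/60.083 = 0.90392 mol → 0.90392 mol Si, 1.80784 mol O.
Total oxygen = 2.70784 mol. Normalization factor = 6/2.70784 = 2.21579.
Si per 6 O = 0.90392 × 2.21579 = 2.003.

2.003 Si apfu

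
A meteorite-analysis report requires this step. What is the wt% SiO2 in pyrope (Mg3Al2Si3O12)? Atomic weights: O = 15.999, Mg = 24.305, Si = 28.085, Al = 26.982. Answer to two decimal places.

M(Mg3Al2Si3O12) = 403.122 g/mol; M(SiO2) = 60.083 g/mol.
Moles SiO2 per formula unit = 3 Si ÷ 1 = 3.0000.
SiO2 fraction = (3.0000 × 60.083) / 403.122 = 180.249/403.122 = 0.4471.

44.71 wt%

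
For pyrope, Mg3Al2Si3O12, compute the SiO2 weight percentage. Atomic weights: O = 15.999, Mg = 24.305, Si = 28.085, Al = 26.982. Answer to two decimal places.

44.71 wt%

M(Mg3Al2Si3O12) = 403.122 g/mol; M(SiO2) = 60.083 g/mol.
Moles SiO2 per formula unit = 3 Si ÷ 1 = 3.0000.
SiO2 fraction = (3.0000 × 60.083) / 403.122 = 180.249/403.122 = 0.4471.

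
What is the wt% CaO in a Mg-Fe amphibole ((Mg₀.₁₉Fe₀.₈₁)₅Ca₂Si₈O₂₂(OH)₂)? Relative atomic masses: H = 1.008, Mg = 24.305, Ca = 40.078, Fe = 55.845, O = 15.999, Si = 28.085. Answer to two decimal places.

11.93 wt%

M((Mg₀.₁₉Fe₀.₈₁)₅Ca₂Si₈O₂₂(OH)₂) = 940.090 g/mol; M(CaO) = 56.077 g/mol.
Moles CaO per formula unit = 2 Ca ÷ 1 = 2.0000.
CaO fraction = (2.0000 × 56.077) / 940.090 = 112.154/940.090 = 0.1193.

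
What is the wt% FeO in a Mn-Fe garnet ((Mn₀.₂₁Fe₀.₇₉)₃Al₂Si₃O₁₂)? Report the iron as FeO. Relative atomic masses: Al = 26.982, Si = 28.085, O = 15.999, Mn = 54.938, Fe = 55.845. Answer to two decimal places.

34.25 wt%

Molar mass of (Mn₀.₂₁Fe₀.₇₉)₃Al₂Si₃O₁₂ = 0.63×54.938 + 2.37×55.845 + 2×26.982 + 3×28.085 + 12×15.999 = 497.171 g/mol.
Each formula unit contains 2.37 Fe, equivalent to 2.37/1 = 2.3700 mol FeO.
M(FeO) = 1×55.845 + 1×15.999 = 71.844 g/mol.
Mass of FeO per formula unit = 2.3700 × 71.844 = 170.270 g.
FeO wt% = 170.270 / 497.171 × 100 = 34.25%.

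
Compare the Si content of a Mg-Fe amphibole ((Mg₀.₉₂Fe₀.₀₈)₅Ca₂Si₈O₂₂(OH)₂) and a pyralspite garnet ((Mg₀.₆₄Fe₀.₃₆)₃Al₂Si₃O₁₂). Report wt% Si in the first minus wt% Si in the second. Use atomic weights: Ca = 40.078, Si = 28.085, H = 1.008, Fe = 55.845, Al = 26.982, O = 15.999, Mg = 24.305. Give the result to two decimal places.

7.96 percentage points

First mineral: 224.680 g Si in 824.969 g formula = 27.23 wt% Si.
Second mineral: 84.255 g Si in 437.185 g formula = 19.27 wt% Si.
27.23% − 19.27% gives a difference of 7.96 percentage points.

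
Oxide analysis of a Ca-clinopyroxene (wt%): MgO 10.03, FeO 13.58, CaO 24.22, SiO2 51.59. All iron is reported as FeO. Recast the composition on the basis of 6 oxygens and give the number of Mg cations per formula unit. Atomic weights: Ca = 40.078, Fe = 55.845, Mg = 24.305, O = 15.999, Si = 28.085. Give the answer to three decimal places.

MgO (M=40.304): mol = 0.24886; Mg = 0.24886, O = 0.24886.
FeO (M=71.844): mol = 0.18902; Fe = 0.18902, O = 0.18902.
CaO (M=56.077): mol = 0.43191; Ca = 0.43191, O = 0.43191.
SiO2 (M=60.083): mol = 0.85865; Si = 0.85865, O = 1.71730.
ΣO = 2.58709; factor = 6/ΣO = 2.31921.
Mg apfu = 0.24886 × 2.31921 = 0.577.

0.577 Mg apfu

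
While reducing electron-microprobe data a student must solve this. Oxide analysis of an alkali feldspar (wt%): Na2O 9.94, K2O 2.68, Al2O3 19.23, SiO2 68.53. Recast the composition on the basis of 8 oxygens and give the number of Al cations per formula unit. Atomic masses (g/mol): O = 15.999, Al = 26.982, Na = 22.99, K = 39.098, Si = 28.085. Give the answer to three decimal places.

9.94 wt% Na2O ÷ 61.979 g/mol = 0.16038 mol, giving 0.32076 Na and 0.16038 O.
2.68 wt% K2O ÷ 94.195 g/mol = 0.02845 mol, giving 0.05690 K and 0.02845 O.
19.23 wt% Al2O3 ÷ 101.961 g/mol = 0.18860 mol, giving 0.37720 Al and 0.56580 O.
68.53 wt% SiO2 ÷ 60.083 g/mol = 1.14059 mol, giving 1.14059 Si and 2.28118 O.
Oxygen sums to 3.03581; scaling by 8/3.03581 = 2.63521 puts the formula on 8 O.
Al: 0.37720 × 2.63521 = 0.994 atoms per formula unit.

0.994 Al apfu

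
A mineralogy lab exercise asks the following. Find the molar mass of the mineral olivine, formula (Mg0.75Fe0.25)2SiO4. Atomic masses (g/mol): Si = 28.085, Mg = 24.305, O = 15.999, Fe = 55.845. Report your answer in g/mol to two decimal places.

The formula mass is the sum 1.50·24.305 + 0.50·55.845 + 1·28.085 + 4·15.999.

156.46 g/mol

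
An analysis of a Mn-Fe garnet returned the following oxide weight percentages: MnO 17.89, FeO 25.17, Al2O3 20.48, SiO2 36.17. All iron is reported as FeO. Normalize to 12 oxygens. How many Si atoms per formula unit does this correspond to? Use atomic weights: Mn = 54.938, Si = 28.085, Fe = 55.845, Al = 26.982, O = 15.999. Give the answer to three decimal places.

17.89 wt% MnO ÷ 70.937 g/mol = 0.25220 mol, giving 0.25220 Mn and 0.25220 O.
25.17 wt% FeO ÷ 71.844 g/mol = 0.35034 mol, giving 0.35034 Fe and 0.35034 O.
20.48 wt% Al2O3 ÷ 101.961 g/mol = 0.20086 mol, giving 0.40172 Al and 0.60258 O.
36.17 wt% SiO2 ÷ 60.083 g/mol = 0.60200 mol, giving 0.60200 Si and 1.20400 O.
Oxygen sums to 2.40912; scaling by 12/2.40912 = 4.98107 puts the formula on 12 O.
Si: 0.60200 × 4.98107 = 2.999 atoms per formula unit.

2.999 Si apfu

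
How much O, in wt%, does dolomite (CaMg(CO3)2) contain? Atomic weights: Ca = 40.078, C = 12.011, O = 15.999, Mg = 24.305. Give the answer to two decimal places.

Formula mass = 1·40.078 + 1·24.305 + 2·12.011 + 6·15.999 = 184.399 g/mol, of which 95.994 g is O.
So O makes up 95.994/184.399 = 0.5206 of the mass, i.e. 52.06%.

52.06 wt%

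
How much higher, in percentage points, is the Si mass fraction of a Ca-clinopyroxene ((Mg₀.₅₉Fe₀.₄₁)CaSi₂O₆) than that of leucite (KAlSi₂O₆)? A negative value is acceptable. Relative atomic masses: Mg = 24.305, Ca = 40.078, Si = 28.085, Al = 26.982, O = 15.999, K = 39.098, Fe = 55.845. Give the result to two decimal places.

M((Mg₀.₅₉Fe₀.₄₁)CaSi₂O₆) = 229.478 g/mol, so wt% Si = 56.170/229.478 × 100 = 24.48%.
M(KAlSi₂O₆) = 218.244 g/mol, so wt% Si = 56.170/218.244 × 100 = 25.74%.
24.48 − 25.74 = -1.26 pp.

-1.26 percentage points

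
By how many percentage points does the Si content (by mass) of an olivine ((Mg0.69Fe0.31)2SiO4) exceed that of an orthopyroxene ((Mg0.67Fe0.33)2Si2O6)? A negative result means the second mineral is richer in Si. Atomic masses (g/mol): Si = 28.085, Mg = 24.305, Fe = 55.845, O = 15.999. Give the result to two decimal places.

-7.82 percentage points

M((Mg0.69Fe0.31)2SiO4) = 160.246 g/mol, so wt% Si = 28.085/160.246 × 100 = 17.53%.
M((Mg0.67Fe0.33)2Si2O6) = 221.590 g/mol, so wt% Si = 56.170/221.590 × 100 = 25.35%.
17.53 − 25.35 = -7.82 pp.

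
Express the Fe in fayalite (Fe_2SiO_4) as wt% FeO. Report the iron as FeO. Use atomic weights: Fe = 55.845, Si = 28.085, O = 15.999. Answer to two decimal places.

70.51 wt%

M(Fe_2SiO_4) = 203.771 g/mol; M(FeO) = 71.844 g/mol.
Moles FeO per formula unit = 2 Fe ÷ 1 = 2.0000.
FeO fraction = (2.0000 × 71.844) / 203.771 = 143.688/203.771 = 0.7051.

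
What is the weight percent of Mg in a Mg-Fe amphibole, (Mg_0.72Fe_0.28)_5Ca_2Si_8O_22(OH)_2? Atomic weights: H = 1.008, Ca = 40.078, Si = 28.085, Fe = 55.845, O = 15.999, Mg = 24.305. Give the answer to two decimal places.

Molar mass of (Mg_0.72Fe_0.28)_5Ca_2Si_8O_22(OH)_2: 3.60*24.305 + 1.40*55.845 + 2*40.078 + 8*28.085 + 24*15.999 + 2*1.008 = 856.509 g/mol.
Mass of Mg per formula unit: 3.60 × 24.305 = 87.498 g.
Weight fraction Mg = 87.498 / 856.509 = 0.1022.

10.22 weight percent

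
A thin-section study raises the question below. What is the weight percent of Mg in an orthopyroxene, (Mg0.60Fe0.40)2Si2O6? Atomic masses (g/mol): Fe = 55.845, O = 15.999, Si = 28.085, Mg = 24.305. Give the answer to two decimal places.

12.90 mass %

Molar mass of (Mg0.60Fe0.40)2Si2O6: 1.20*24.305 + 0.80*55.845 + 2*28.085 + 6*15.999 = 226.006 g/mol.
Mass of Mg per formula unit: 1.20 × 24.305 = 29.166 g.
Weight fraction Mg = 29.166 / 226.006 = 0.1290.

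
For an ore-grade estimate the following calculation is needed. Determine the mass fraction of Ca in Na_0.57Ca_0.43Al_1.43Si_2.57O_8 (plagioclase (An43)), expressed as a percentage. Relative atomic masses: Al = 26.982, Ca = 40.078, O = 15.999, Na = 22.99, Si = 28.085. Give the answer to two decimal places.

6.40 mass %

Formula mass = 0.57·22.99 + 0.43·40.078 + 1.43·26.982 + 2.57·28.085 + 8·15.999 = 269.093 g/mol, of which 17.234 g is Ca.
So Ca makes up 17.234/269.093 = 0.0640 of the mass, i.e. 6.40%.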